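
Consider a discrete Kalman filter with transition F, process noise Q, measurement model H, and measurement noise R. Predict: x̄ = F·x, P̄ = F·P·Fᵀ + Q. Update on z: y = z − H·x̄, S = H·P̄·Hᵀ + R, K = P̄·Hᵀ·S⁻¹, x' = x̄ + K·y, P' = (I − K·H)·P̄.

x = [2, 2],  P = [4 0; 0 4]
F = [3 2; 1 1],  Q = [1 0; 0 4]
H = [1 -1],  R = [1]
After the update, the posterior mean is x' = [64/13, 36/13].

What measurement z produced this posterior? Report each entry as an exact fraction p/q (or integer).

x̄ = F·x = [10, 4]
P̄ = F·P·Fᵀ + Q = [53 20; 20 12]
S = H·P̄·Hᵀ + R = [26]
K = P̄·Hᵀ·S⁻¹ = [33/26; 4/13]
x' − x̄ = [-66/13, -16/13] = K·y
y = (KᵀK)⁻¹·Kᵀ·(x' − x̄) = [-4]
z = y + H·x̄ = [-4] + [6] = [2]

z = [2]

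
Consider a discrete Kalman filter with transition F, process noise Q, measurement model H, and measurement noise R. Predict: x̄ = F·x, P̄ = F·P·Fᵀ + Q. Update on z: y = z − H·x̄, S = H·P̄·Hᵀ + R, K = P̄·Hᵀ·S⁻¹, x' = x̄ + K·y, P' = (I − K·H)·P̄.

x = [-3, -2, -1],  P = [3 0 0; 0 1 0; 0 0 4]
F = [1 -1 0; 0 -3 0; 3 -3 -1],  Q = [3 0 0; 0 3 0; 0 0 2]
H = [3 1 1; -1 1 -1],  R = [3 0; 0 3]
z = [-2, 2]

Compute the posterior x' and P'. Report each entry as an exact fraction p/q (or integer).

x̄ = F·x = [-1, 6, -2]
P̄ = F·P·Fᵀ + Q = [7 3 12; 3 12 9; 12 9 42]
y = z − H·x̄ = [-3, -7]
S = H·P̄·Hᵀ + R = [228 -93; -93 64]
K = P̄·Hᵀ·S⁻¹ = [272/1981 -100/1981; 640/1981 930/1981; 461/1981 -723/1981]
x' = x̄ + K·y = [-2097/1981, 3456/1981, -284/1981]
P' = (I − K·H)·P̄ = [2475/1981 -2217/1981 -4392/1981; -2217/1981 4572/1981 3999/1981; -4392/1981 3999/1981 10560/1981]

x' = [-2097/1981, 3456/1981, -284/1981]
P' = [2475/1981 -2217/1981 -4392/1981; -2217/1981 4572/1981 3999/1981; -4392/1981 3999/1981 10560/1981]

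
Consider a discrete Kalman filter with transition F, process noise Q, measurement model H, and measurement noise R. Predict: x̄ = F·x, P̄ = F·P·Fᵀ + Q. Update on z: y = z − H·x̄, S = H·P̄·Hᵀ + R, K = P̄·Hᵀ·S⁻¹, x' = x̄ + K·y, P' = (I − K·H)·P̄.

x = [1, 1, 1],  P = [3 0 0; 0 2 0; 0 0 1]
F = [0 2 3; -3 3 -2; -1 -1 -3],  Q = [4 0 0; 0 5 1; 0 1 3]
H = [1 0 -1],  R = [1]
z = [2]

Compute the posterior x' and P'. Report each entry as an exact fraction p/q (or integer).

x̄ = F·x = [5, -2, -5]
P̄ = F·P·Fᵀ + Q = [21 6 -13; 6 54 10; -13 10 17]
y = z − H·x̄ = [-8]
S = H·P̄·Hᵀ + R = [65]
K = P̄·Hᵀ·S⁻¹ = [34/65; -4/65; -6/13]
x' = x̄ + K·y = [53/65, -98/65, -17/13]
P' = (I − K·H)·P̄ = [209/65 526/65 35/13; 526/65 3494/65 106/13; 35/13 106/13 41/13]

x' = [53/65, -98/65, -17/13]
P' = [209/65 526/65 35/13; 526/65 3494/65 106/13; 35/13 106/13 41/13]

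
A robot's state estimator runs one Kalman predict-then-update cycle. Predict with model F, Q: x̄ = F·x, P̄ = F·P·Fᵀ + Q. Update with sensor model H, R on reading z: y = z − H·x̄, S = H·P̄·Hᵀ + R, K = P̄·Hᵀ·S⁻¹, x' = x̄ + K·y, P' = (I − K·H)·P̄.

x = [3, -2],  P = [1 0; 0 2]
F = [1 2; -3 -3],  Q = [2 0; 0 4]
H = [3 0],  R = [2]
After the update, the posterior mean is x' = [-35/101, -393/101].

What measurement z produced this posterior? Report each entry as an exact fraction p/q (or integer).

x̄ = F·x = [-1, -3]
P̄ = F·P·Fᵀ + Q = [11 -15; -15 31]
S = H·P̄·Hᵀ + R = [101]
K = P̄·Hᵀ·S⁻¹ = [33/101; -45/101]
x' − x̄ = [66/101, -90/101] = K·y
y = (KᵀK)⁻¹·Kᵀ·(x' − x̄) = [2]
z = y + H·x̄ = [2] + [-3] = [-1]

z = [-1]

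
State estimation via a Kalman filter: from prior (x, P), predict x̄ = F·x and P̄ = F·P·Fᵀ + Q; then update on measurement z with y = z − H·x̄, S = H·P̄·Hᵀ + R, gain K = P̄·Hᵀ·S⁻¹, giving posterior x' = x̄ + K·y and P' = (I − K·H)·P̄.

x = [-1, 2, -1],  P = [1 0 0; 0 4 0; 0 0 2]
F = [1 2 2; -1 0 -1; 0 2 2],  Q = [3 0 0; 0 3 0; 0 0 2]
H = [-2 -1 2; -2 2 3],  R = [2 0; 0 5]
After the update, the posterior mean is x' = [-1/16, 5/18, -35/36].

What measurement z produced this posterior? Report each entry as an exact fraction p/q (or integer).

x̄ = F·x = [1, 2, 2]
P̄ = F·P·Fᵀ + Q = [28 -5 24; -5 6 -4; 24 -4 26]
S = H·P̄·Hᵀ + R = [28 22; 22 79]
K = P̄·Hᵀ·S⁻¹ = [-41/192 13/96; -67/216 23/108; 37/432 55/216]
x' − x̄ = [-17/16, -31/18, -107/36] = K·y
y = (KᵀK)⁻¹·Kᵀ·(x' − x̄) = [-2, -11]
z = y + H·x̄ = [-2, -11] + [0, 8] = [-2, -3]

z = [-2, -3]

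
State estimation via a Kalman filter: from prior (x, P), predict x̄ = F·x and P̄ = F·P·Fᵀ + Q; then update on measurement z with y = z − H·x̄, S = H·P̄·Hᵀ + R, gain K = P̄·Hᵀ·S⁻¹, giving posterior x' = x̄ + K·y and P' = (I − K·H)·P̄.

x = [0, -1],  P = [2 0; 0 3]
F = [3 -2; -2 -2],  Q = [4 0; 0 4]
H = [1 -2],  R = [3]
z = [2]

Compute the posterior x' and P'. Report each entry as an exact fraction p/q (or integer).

x' = [402/133, 74/133]
P' = [3366/133 1632/133; 1632/133 888/133]

x̄ = F·x = [2, 2]
P̄ = F·P·Fᵀ + Q = [34 0; 0 24]
y = z − H·x̄ = [4]
S = H·P̄·Hᵀ + R = [133]
K = P̄·Hᵀ·S⁻¹ = [34/133; -48/133]
x' = x̄ + K·y = [402/133, 74/133]
P' = (I − K·H)·P̄ = [3366/133 1632/133; 1632/133 888/133]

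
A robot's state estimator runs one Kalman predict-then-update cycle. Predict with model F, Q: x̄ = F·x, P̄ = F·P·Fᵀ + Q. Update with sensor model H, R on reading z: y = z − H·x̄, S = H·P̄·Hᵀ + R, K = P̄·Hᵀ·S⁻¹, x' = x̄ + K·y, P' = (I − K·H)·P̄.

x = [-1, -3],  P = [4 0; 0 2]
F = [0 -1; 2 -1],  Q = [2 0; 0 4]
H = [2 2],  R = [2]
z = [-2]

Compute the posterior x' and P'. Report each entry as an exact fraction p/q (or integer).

x̄ = F·x = [3, 1]
P̄ = F·P·Fᵀ + Q = [4 2; 2 22]
y = z − H·x̄ = [-10]
S = H·P̄·Hᵀ + R = [122]
K = P̄·Hᵀ·S⁻¹ = [6/61; 24/61]
x' = x̄ + K·y = [123/61, -179/61]
P' = (I − K·H)·P̄ = [172/61 -166/61; -166/61 190/61]

x' = [123/61, -179/61]
P' = [172/61 -166/61; -166/61 190/61]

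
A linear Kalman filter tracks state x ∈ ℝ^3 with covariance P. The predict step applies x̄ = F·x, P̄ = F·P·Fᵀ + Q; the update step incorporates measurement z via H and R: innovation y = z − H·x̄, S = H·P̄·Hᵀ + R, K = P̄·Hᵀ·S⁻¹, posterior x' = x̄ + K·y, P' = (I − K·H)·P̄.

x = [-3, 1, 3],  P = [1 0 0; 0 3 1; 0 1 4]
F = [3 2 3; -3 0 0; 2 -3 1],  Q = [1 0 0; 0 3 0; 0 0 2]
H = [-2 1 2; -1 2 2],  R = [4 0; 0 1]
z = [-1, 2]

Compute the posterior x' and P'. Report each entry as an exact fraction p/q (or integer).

x' = [-33854/11471, 80205/11471, -84156/11471]
P' = [116875/11471 -80838/11471 142016/11471; -80838/11471 94812/11471 -133158/11471; 142016/11471 -133158/11471 206209/11471]

x̄ = F·x = [2, 9, -6]
P̄ = F·P·Fᵀ + Q = [70 -9 -7; -9 12 -6; -7 -6 31]
y = z − H·x̄ = [6, -2]
S = H·P̄·Hᵀ + R = [488 339; 339 259]
K = P̄·Hᵀ·S⁻¹ = [-7639/11471 5481/11471; -2457/11471 4146/11471; -1193/11471 4086/11471]
x' = x̄ + K·y = [-33854/11471, 80205/11471, -84156/11471]
P' = (I − K·H)·P̄ = [116875/11471 -80838/11471 142016/11471; -80838/11471 94812/11471 -133158/11471; 142016/11471 -133158/11471 206209/11471]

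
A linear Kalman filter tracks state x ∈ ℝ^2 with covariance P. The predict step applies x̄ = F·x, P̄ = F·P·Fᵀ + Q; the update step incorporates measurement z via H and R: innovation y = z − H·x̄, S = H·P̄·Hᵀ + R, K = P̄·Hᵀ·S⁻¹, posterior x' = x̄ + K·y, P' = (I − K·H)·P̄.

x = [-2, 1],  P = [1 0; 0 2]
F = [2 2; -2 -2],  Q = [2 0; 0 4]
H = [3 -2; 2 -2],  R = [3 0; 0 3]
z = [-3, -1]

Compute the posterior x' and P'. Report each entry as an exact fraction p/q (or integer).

x' = [-1480/1979, 234/1979]
P' = [2046/1979 2292/1979; 2292/1979 3264/1979]

x̄ = F·x = [-2, 2]
P̄ = F·P·Fᵀ + Q = [14 -12; -12 16]
y = z − H·x̄ = [7, 7]
S = H·P̄·Hᵀ + R = [337 268; 268 219]
K = P̄·Hᵀ·S⁻¹ = [518/1979 -164/1979; 116/1979 -648/1979]
x' = x̄ + K·y = [-1480/1979, 234/1979]
P' = (I − K·H)·P̄ = [2046/1979 2292/1979; 2292/1979 3264/1979]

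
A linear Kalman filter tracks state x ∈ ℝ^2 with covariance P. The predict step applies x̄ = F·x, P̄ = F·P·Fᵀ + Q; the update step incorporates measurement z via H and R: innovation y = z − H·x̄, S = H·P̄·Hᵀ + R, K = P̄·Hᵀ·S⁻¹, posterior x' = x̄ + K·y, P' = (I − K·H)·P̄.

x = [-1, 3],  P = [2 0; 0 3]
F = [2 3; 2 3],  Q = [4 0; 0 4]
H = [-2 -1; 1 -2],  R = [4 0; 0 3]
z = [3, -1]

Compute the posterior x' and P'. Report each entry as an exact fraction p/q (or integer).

x̄ = F·x = [7, 7]
P̄ = F·P·Fᵀ + Q = [39 35; 35 39]
y = z − H·x̄ = [24, 6]
S = H·P̄·Hᵀ + R = [339 105; 105 58]
K = P̄·Hᵀ·S⁻¹ = [-3299/8637 452/2879; -1807/8637 -1044/2879]
x' = x̄ + K·y = [-3527/2879, -567/2879]
P' = (I − K·H)·P̄ = [6092/8637 1012/8637; 1012/8637 5204/8637]

x' = [-3527/2879, -567/2879]
P' = [6092/8637 1012/8637; 1012/8637 5204/8637]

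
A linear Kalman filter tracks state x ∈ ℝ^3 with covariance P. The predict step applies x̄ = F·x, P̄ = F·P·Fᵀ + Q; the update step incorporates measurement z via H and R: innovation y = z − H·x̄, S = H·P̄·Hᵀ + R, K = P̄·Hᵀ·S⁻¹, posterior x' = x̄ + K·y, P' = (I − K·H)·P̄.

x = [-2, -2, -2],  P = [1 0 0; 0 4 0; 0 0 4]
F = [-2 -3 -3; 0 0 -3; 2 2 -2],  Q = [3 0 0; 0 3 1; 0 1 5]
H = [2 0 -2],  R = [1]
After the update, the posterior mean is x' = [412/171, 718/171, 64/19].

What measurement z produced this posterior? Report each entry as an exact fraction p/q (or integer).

x̄ = F·x = [16, 6, -4]
P̄ = F·P·Fᵀ + Q = [79 36 -4; 36 39 25; -4 25 41]
S = H·P̄·Hᵀ + R = [513]
K = P̄·Hᵀ·S⁻¹ = [166/513; 22/513; -10/57]
x' − x̄ = [-2324/171, -308/171, 140/19] = K·y
y = (KᵀK)⁻¹·Kᵀ·(x' − x̄) = [-42]
z = y + H·x̄ = [-42] + [40] = [-2]

z = [-2]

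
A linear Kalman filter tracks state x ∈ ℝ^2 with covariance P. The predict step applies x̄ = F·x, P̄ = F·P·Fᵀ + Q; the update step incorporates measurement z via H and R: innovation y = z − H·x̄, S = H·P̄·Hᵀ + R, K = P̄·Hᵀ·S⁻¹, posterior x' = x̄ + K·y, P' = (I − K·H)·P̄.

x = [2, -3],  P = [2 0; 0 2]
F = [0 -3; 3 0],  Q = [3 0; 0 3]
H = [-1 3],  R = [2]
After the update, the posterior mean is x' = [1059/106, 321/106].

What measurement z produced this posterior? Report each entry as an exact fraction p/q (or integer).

z = [-1]

x̄ = F·x = [9, 6]
P̄ = F·P·Fᵀ + Q = [21 0; 0 21]
S = H·P̄·Hᵀ + R = [212]
K = P̄·Hᵀ·S⁻¹ = [-21/212; 63/212]
x' − x̄ = [105/106, -315/106] = K·y
y = (KᵀK)⁻¹·Kᵀ·(x' − x̄) = [-10]
z = y + H·x̄ = [-10] + [9] = [-1]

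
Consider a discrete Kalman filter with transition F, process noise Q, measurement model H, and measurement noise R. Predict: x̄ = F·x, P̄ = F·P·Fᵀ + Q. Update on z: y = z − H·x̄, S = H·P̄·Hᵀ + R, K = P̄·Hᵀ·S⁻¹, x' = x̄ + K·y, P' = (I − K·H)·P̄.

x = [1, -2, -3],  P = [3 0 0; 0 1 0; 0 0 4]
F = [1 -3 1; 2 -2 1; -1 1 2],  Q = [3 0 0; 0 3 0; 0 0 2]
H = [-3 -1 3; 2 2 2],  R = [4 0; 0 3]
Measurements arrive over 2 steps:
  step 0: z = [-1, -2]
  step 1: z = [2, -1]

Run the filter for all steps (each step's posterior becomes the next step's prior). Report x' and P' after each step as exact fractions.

step 0: x' = [7225/22776, -1615/1752, -881/1898], P' = [269981/159432 -27947/12264 1527/1898; -27947/12264 45305/12264 -173/146; 1527/1898 -173/146 640/949]
step 1: x' = [-17805665/40605618, -16659149/67676030, 54953/1515135], P' = [750788153/710598315 -312219073/236866105 136100/303027; -312219073/236866105 531874123/236866105 -331176/505045; 136100/303027 -331176/505045 703748/1515135]

step 0: x̄ = F·x = [4, 3, -9]
step 0: P̄ = F·P·Fᵀ + Q = [19 16 2; 16 23 0; 2 0 22]
step 0: y = z − H·x̄ = [41, 2]
step 0: S = H·P̄·Hᵀ + R = [456 -156; -156 403]
step 0: K = P̄·Hᵀ·S⁻¹ = [-1189/12264 1941/13286; -1265/12264 157/1022; 29/146 186/949]
step 0: x' = x̄ + K·y = [7225/22776, -1615/1752, -881/1898]
step 0: P' = (I − K·H)·P̄ = [269981/159432 -27947/12264 1527/1898; -27947/12264 45305/12264 -173/146; 1527/1898 -173/146 640/949]
step 1: x̄ = F·x = [29819/11388, 11467/5694, -12341/5694]
step 1: P̄ = F·P·Fᵀ + Q = [2431595/39858 1052143/19929 -275279/19929; 1052143/19929 1024603/19929 -250568/19929; -275279/19929 -250568/19929 133222/19929]
step 1: y = z − H·x̄ = [209213/11388, -11255/1898]
step 1: S = H·P̄·Hᵀ + R = [52033565/39858 -5988025/6643; -5988025/6643 4588215/6643]
step 1: K = P̄·Hᵀ·S⁻¹ = [-5970729/47373221 88856956/710598315; -15295384/236866105 42889004/236866105; 88606/505045 52096/303027]
step 1: x' = x̄ + K·y = [-17805665/40605618, -16659149/67676030, 54953/1515135]
step 1: P' = (I − K·H)·P̄ = [750788153/710598315 -312219073/236866105 136100/303027; -312219073/236866105 531874123/236866105 -331176/505045; 136100/303027 -331176/505045 703748/1515135]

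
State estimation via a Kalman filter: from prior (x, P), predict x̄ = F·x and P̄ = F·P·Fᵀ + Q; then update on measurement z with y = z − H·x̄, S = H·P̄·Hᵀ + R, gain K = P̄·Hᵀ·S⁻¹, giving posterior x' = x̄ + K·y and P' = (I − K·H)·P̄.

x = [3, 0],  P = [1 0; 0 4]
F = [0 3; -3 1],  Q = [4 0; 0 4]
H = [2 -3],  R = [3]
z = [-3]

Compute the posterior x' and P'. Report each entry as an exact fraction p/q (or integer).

x̄ = F·x = [0, -9]
P̄ = F·P·Fᵀ + Q = [40 12; 12 17]
y = z − H·x̄ = [-30]
S = H·P̄·Hᵀ + R = [172]
K = P̄·Hᵀ·S⁻¹ = [11/43; -27/172]
x' = x̄ + K·y = [-330/43, -369/86]
P' = (I − K·H)·P̄ = [1236/43 813/43; 813/43 2195/172]

x' = [-330/43, -369/86]
P' = [1236/43 813/43; 813/43 2195/172]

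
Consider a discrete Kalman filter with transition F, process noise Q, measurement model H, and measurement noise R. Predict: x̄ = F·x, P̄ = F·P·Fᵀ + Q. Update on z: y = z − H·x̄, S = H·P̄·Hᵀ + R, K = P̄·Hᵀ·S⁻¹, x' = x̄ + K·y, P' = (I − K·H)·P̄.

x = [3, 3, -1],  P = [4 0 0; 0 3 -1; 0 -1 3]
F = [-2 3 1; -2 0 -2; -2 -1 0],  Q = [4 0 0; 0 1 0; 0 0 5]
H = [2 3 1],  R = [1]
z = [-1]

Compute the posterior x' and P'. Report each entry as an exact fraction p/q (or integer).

x' = [1922/385, -68/55, -2809/385]
P' = [6572/385 -488/55 -2824/385; -488/55 663/110 -9/55; -2824/385 -9/55 5878/385]

x̄ = F·x = [2, -4, -9]
P̄ = F·P·Fᵀ + Q = [44 16 8; 16 29 14; 8 14 24]
y = z − H·x̄ = [16]
S = H·P̄·Hᵀ + R = [770]
K = P̄·Hᵀ·S⁻¹ = [72/385; 19/110; 41/385]
x' = x̄ + K·y = [1922/385, -68/55, -2809/385]
P' = (I − K·H)·P̄ = [6572/385 -488/55 -2824/385; -488/55 663/110 -9/55; -2824/385 -9/55 5878/385]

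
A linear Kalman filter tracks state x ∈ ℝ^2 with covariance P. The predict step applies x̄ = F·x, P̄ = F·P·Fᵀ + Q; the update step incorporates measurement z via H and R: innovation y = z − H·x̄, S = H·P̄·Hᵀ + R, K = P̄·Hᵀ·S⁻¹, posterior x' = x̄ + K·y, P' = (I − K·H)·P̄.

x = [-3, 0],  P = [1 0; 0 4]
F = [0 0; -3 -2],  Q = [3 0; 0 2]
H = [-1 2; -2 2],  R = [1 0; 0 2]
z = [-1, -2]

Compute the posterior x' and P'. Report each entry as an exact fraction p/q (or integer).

x̄ = F·x = [0, 9]
P̄ = F·P·Fᵀ + Q = [3 0; 0 27]
y = z − H·x̄ = [-19, -20]
S = H·P̄·Hᵀ + R = [112 114; 114 122]
K = P̄·Hᵀ·S⁻¹ = [159/334 -165/334; 108/167 -27/167]
x' = x̄ + K·y = [279/334, -9/167]
P' = (I − K·H)·P̄ = [489/334 162/167; 162/167 135/167]

x' = [279/334, -9/167]
P' = [489/334 162/167; 162/167 135/167]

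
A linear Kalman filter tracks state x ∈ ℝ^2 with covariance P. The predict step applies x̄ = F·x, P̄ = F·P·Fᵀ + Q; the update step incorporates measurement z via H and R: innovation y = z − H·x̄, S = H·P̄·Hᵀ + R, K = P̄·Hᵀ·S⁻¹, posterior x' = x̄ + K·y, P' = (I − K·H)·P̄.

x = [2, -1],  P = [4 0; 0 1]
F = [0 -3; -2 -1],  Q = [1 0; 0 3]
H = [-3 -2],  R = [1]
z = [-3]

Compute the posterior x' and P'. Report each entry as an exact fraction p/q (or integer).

x̄ = F·x = [3, -3]
P̄ = F·P·Fᵀ + Q = [10 3; 3 20]
y = z − H·x̄ = [0]
S = H·P̄·Hᵀ + R = [207]
K = P̄·Hᵀ·S⁻¹ = [-4/23; -49/207]
x' = x̄ + K·y = [3, -3]
P' = (I − K·H)·P̄ = [86/23 -127/23; -127/23 1739/207]

x' = [3, -3]
P' = [86/23 -127/23; -127/23 1739/207]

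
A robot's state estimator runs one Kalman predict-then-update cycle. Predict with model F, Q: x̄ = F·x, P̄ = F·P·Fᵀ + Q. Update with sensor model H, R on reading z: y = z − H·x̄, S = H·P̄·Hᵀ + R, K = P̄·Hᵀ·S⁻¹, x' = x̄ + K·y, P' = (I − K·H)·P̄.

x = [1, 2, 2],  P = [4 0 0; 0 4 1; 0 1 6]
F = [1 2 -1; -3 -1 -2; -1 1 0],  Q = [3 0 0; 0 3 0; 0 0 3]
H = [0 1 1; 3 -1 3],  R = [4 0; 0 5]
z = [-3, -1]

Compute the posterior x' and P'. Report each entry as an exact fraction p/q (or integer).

x' = [-28417/22466, -34708/11233, -311/11233]
P' = [141937/22466 102201/22466 -100445/22466; 102201/22466 64482/11233 -31514/11233; -100445/22466 -31514/11233 41542/11233]

x̄ = F·x = [3, -9, 1]
P̄ = F·P·Fᵀ + Q = [25 -11 3; -11 71 6; 3 6 11]
y = z − H·x̄ = [5, -22]
S = H·P̄·Hᵀ + R = [98 -50; -50 484]
K = P̄·Hᵀ·S⁻¹ = [439/22466 4455/22466; 8242/11233 -2289/22466; 2507/11233 2189/22466]
x' = x̄ + K·y = [-28417/22466, -34708/11233, -311/11233]
P' = (I − K·H)·P̄ = [141937/22466 102201/22466 -100445/22466; 102201/22466 64482/11233 -31514/11233; -100445/22466 -31514/11233 41542/11233]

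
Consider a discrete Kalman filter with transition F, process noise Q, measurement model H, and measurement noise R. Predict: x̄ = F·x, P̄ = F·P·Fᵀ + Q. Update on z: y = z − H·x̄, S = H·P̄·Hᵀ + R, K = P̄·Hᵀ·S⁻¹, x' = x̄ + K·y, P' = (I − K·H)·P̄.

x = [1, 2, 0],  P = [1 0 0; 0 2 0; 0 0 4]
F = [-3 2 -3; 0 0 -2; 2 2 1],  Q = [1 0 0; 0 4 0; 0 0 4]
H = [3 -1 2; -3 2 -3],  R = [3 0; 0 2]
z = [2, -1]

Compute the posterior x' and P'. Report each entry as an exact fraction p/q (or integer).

x' = [583/2667, 1824/889, 1395/889]
P' = [7324/2667 340/889 -2483/889; 340/889 4588/889 2462/889; -2483/889 2462/889 8825/1778]

x̄ = F·x = [1, 0, 6]
P̄ = F·P·Fᵀ + Q = [54 24 -10; 24 20 -8; -10 -8 20]
y = z − H·x̄ = [-13, 20]
S = H·P̄·Hᵀ + R = [357 -336; -336 376]
K = P̄·Hᵀ·S⁻¹ = [2018/2667 115/254; 452/889 55/127; -362/889 -247/508]
x' = x̄ + K·y = [583/2667, 1824/889, 1395/889]
P' = (I − K·H)·P̄ = [7324/2667 340/889 -2483/889; 340/889 4588/889 2462/889; -2483/889 2462/889 8825/1778]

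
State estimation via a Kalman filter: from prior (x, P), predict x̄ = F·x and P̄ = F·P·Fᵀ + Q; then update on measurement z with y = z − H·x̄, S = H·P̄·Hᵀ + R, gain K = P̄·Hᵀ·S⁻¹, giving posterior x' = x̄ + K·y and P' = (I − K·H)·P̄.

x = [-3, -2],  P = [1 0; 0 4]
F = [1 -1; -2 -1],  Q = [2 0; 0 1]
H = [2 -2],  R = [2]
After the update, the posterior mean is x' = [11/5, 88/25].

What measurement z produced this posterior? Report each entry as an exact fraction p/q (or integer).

z = [-2]

x̄ = F·x = [-1, 8]
P̄ = F·P·Fᵀ + Q = [7 2; 2 9]
S = H·P̄·Hᵀ + R = [50]
K = P̄·Hᵀ·S⁻¹ = [1/5; -7/25]
x' − x̄ = [16/5, -112/25] = K·y
y = (KᵀK)⁻¹·Kᵀ·(x' − x̄) = [16]
z = y + H·x̄ = [16] + [-18] = [-2]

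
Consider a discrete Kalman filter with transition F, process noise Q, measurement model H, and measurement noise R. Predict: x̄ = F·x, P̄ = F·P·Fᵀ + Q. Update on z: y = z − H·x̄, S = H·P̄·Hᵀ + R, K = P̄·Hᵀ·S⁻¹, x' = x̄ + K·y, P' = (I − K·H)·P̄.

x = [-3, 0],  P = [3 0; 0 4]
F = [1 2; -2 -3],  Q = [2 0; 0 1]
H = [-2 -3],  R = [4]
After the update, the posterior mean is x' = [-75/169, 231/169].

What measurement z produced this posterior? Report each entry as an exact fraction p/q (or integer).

z = [-3]

x̄ = F·x = [-3, 6]
P̄ = F·P·Fᵀ + Q = [21 -30; -30 49]
S = H·P̄·Hᵀ + R = [169]
K = P̄·Hᵀ·S⁻¹ = [48/169; -87/169]
x' − x̄ = [432/169, -783/169] = K·y
y = (KᵀK)⁻¹·Kᵀ·(x' − x̄) = [9]
z = y + H·x̄ = [9] + [-12] = [-3]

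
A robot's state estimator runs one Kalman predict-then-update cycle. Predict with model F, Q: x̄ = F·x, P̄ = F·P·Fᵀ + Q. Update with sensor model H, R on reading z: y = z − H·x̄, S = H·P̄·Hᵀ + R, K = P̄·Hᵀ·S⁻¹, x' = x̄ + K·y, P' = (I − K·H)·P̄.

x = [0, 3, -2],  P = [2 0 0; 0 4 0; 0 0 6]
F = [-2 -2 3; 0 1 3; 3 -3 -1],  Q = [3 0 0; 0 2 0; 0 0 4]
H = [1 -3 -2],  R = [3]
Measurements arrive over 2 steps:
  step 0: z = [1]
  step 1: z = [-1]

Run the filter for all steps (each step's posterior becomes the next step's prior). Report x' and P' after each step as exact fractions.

step 0: x' = [-1383/134, -16/67, -359/67], P' = [19683/268 4499/134 -897/67; 4499/134 2651/67 -2824/67; -897/67 -2824/67 3804/67]
step 1: x' = [-2914538/310315, -1181634/310315, 459811/310315], P' = [562637052/310315 200981461/310315 -40435623/620630; 200981461/310315 72507618/310315 -8215132/310315; -40435623/620630 -8215132/310315 2330958/310315]

step 0: x̄ = F·x = [-12, -3, -7]
step 0: P̄ = F·P·Fᵀ + Q = [81 46 -6; 46 60 -30; -6 -30 64]
step 0: y = z − H·x̄ = [-10]
step 0: S = H·P̄·Hᵀ + R = [268]
step 0: K = P̄·Hᵀ·S⁻¹ = [-45/268; -37/134; -11/67]
step 0: x' = x̄ + K·y = [-1383/134, -16/67, -359/67]
step 0: P' = (I − K·H)·P̄ = [19683/268 4499/134 -897/67; 4499/134 2651/67 -2824/67; -897/67 -2824/67 3804/67]
step 1: x̄ = F·x = [338/67, -1093/67, -3335/134]
step 1: P̄ = F·P·Fᵀ + Q = [127372/67 38289/67 -30259/134; 38289/67 20077/67 15101/134; -30259/134 15101/134 80659/268]
step 1: y = z − H·x̄ = [-7019/67]
step 1: S = H·P̄·Hᵀ + R = [310315/67]
step 1: K = P̄·Hᵀ·S⁻¹ = [42764/310315; -37043/310315; -156221/620630]
step 1: x' = x̄ + K·y = [-2914538/310315, -1181634/310315, 459811/310315]
step 1: P' = (I − K·H)·P̄ = [562637052/310315 200981461/310315 -40435623/620630; 200981461/310315 72507618/310315 -8215132/310315; -40435623/620630 -8215132/310315 2330958/310315]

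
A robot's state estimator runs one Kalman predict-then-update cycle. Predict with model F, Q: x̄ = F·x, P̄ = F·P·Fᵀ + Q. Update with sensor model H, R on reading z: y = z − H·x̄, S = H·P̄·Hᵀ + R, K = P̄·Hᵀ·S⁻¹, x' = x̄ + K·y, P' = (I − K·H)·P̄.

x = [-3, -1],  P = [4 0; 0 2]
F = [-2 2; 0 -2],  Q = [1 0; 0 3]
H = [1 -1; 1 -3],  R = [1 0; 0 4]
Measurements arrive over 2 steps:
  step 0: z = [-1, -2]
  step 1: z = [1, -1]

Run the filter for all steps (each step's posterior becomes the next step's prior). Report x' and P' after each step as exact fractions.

step 0: x̄ = F·x = [4, 2]
step 0: P̄ = F·P·Fᵀ + Q = [25 -8; -8 11]
step 0: y = z − H·x̄ = [-3, 0]
step 0: S = H·P̄·Hᵀ + R = [53 90; 90 176]
step 0: K = P̄·Hᵀ·S⁻¹ = [699/614 -373/1228; 173/614 -463/1228]
step 0: x' = x̄ + K·y = [359/614, 709/614]
step 0: P' = (I − K·H)·P̄ = [2843/1228 1445/1228; 1445/1228 1099/1228]
step 1: x̄ = F·x = [350/307, -709/307]
step 1: P̄ = F·P·Fᵀ + Q = [1359/307 346/307; 346/307 2020/307]
step 1: y = z − H·x̄ = [-752/307, -2784/307]
step 1: S = H·P̄·Hᵀ + R = [2994/307 6035/307; 6035/307 18691/307]
step 1: K = P̄·Hᵀ·S⁻¹ = [55364/63647 -16783/63647; 10408/63647 -22818/63647]
step 1: x' = x̄ + K·y = [89142/63647, 34439/63647]
step 1: P' = (I − K·H)·P̄ = [116612/63647 61248/63647; 61248/63647 50840/63647]

step 0: x' = [359/614, 709/614], P' = [2843/1228 1445/1228; 1445/1228 1099/1228]
step 1: x' = [89142/63647, 34439/63647], P' = [116612/63647 61248/63647; 61248/63647 50840/63647]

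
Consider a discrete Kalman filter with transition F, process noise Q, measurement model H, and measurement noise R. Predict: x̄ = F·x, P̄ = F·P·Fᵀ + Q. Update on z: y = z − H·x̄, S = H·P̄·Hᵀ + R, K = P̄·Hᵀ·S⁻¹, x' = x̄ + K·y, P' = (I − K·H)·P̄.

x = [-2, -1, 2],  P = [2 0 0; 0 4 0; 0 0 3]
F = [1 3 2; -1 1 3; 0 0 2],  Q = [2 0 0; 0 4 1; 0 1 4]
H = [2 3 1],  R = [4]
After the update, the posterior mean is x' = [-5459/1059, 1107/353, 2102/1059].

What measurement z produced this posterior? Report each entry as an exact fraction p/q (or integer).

z = [1]

x̄ = F·x = [-1, 7, 4]
P̄ = F·P·Fᵀ + Q = [52 28 12; 28 37 19; 12 19 16]
S = H·P̄·Hᵀ + R = [1059]
K = P̄·Hᵀ·S⁻¹ = [200/1059; 62/353; 97/1059]
x' − x̄ = [-4400/1059, -1364/353, -2134/1059] = K·y
y = (KᵀK)⁻¹·Kᵀ·(x' − x̄) = [-22]
z = y + H·x̄ = [-22] + [23] = [1]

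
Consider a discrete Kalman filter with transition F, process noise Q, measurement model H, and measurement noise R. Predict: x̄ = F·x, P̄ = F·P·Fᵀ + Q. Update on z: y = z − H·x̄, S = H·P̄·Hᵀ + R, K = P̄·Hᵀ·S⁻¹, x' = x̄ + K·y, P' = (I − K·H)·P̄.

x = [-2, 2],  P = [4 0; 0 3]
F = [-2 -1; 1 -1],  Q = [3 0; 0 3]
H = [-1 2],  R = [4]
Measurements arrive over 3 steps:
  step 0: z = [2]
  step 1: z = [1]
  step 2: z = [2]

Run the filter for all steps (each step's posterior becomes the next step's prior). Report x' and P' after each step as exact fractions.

step 0: x' = [-106/43, -22/43], P' = [434/43 185/43; 185/43 235/86]
step 1: x' = [-10119/12797, -441/12797], P' = [119556/12797 44364/12797; 44364/12797 26928/12797]
step 2: x' = [-2464938/1828055, 464328/1828055], P' = [15748992/1828055 5761218/1828055; 5761218/1828055 3600837/1828055]

step 0: x̄ = F·x = [2, -4]
step 0: P̄ = F·P·Fᵀ + Q = [22 -5; -5 10]
step 0: y = z − H·x̄ = [12]
step 0: S = H·P̄·Hᵀ + R = [86]
step 0: K = P̄·Hᵀ·S⁻¹ = [-16/43; 25/86]
step 0: x' = x̄ + K·y = [-106/43, -22/43]
step 0: P' = (I − K·H)·P̄ = [434/43 185/43; 185/43 235/86]
step 1: x̄ = F·x = [234/43, -84/43]
step 1: P̄ = F·P·Fᵀ + Q = [5445/86 -1131/86; -1131/86 621/86]
step 1: y = z − H·x̄ = [445/43]
step 1: S = H·P̄·Hᵀ + R = [12797/86]
step 1: K = P̄·Hᵀ·S⁻¹ = [-7707/12797; 2373/12797]
step 1: x' = x̄ + K·y = [-10119/12797, -441/12797]
step 1: P' = (I − K·H)·P̄ = [119556/12797 44364/12797; 44364/12797 26928/12797]
step 2: x̄ = F·x = [20679/12797, -9678/12797]
step 2: P̄ = F·P·Fᵀ + Q = [720999/12797 -167820/12797; -167820/12797 96147/12797]
step 2: y = z − H·x̄ = [65629/12797]
step 2: S = H·P̄·Hᵀ + R = [1828055/12797]
step 2: K = P̄·Hᵀ·S⁻¹ = [-1056639/1828055; 360114/1828055]
step 2: x' = x̄ + K·y = [-2464938/1828055, 464328/1828055]
step 2: P' = (I − K·H)·P̄ = [15748992/1828055 5761218/1828055; 5761218/1828055 3600837/1828055]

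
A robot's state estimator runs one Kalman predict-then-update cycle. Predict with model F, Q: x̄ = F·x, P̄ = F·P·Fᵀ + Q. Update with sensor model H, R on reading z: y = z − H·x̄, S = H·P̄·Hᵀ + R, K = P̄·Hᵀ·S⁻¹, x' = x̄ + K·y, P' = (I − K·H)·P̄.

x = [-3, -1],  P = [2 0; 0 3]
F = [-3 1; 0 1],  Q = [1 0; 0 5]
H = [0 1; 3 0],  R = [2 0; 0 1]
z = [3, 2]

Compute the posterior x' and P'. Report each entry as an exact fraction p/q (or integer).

x̄ = F·x = [8, -1]
P̄ = F·P·Fᵀ + Q = [22 3; 3 8]
y = z − H·x̄ = [4, -22]
S = H·P̄·Hᵀ + R = [10 9; 9 199]
K = P̄·Hᵀ·S⁻¹ = [3/1909 633/1909; 1511/1909 18/1909]
x' = x̄ + K·y = [1358/1909, 3739/1909]
P' = (I − K·H)·P̄ = [211/1909 6/1909; 6/1909 3022/1909]

x' = [1358/1909, 3739/1909]
P' = [211/1909 6/1909; 6/1909 3022/1909]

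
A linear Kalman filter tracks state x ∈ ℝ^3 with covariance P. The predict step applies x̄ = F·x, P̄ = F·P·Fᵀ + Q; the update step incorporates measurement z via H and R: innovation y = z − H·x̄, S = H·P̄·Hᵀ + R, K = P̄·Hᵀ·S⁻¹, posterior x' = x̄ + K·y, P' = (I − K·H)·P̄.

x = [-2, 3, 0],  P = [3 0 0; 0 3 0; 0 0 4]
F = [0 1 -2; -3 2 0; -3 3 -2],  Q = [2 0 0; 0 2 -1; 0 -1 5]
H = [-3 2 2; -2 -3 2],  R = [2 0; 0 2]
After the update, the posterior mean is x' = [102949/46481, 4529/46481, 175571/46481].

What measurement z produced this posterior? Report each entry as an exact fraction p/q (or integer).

z = [1, 3]

x̄ = F·x = [3, 12, 15]
P̄ = F·P·Fᵀ + Q = [21 6 25; 6 41 44; 25 44 75]
S = H·P̄·Hᵀ + R = [635 -128; -128 99]
K = P̄·Hᵀ·S⁻¹ = [-1379/46481 -6478/46481; 9032/46481 -10389/46481; 12041/46481 544/46481]
x' − x̄ = [-36494/46481, -553243/46481, -521644/46481] = K·y
y = (KᵀK)⁻¹·Kᵀ·(x' − x̄) = [-44, 15]
z = y + H·x̄ = [-44, 15] + [45, -12] = [1, 3]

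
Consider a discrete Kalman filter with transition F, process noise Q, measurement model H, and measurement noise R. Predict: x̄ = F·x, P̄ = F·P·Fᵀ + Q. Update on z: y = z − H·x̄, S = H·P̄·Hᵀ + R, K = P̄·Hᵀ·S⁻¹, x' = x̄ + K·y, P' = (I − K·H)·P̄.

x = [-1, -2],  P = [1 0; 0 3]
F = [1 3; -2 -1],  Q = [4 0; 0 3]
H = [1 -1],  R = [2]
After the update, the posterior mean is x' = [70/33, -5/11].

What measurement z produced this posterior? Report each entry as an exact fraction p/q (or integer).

x̄ = F·x = [-7, 4]
P̄ = F·P·Fᵀ + Q = [32 -11; -11 10]
S = H·P̄·Hᵀ + R = [66]
K = P̄·Hᵀ·S⁻¹ = [43/66; -7/22]
x' − x̄ = [301/33, -49/11] = K·y
y = (KᵀK)⁻¹·Kᵀ·(x' − x̄) = [14]
z = y + H·x̄ = [14] + [-11] = [3]

z = [3]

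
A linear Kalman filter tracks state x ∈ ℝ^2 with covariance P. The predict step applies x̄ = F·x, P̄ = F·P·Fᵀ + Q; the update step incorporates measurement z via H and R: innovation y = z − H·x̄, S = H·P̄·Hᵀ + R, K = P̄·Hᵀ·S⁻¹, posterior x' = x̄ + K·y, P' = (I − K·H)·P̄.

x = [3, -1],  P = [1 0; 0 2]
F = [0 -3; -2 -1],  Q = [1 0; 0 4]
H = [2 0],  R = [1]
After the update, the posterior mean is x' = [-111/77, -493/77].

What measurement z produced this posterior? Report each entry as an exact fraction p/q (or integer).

z = [-3]

x̄ = F·x = [3, -5]
P̄ = F·P·Fᵀ + Q = [19 6; 6 10]
S = H·P̄·Hᵀ + R = [77]
K = P̄·Hᵀ·S⁻¹ = [38/77; 12/77]
x' − x̄ = [-342/77, -108/77] = K·y
y = (KᵀK)⁻¹·Kᵀ·(x' − x̄) = [-9]
z = y + H·x̄ = [-9] + [6] = [-3]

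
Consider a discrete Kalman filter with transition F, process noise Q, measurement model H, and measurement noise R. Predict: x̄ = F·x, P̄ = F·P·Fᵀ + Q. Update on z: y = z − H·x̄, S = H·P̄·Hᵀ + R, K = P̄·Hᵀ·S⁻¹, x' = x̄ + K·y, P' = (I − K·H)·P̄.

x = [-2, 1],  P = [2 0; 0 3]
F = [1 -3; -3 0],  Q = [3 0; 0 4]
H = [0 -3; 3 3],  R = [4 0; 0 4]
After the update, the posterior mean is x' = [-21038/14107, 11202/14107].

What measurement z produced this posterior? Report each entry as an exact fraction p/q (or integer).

x̄ = F·x = [-5, 6]
P̄ = F·P·Fᵀ + Q = [32 -6; -6 22]
S = H·P̄·Hᵀ + R = [202 -144; -144 382]
K = P̄·Hᵀ·S⁻¹ = [4527/14107 4587/14107; -4575/14107 48/14107]
x' − x̄ = [49497/14107, -73440/14107] = K·y
y = (KᵀK)⁻¹·Kᵀ·(x' − x̄) = [16, -5]
z = y + H·x̄ = [16, -5] + [-18, 3] = [-2, -2]

z = [-2, -2]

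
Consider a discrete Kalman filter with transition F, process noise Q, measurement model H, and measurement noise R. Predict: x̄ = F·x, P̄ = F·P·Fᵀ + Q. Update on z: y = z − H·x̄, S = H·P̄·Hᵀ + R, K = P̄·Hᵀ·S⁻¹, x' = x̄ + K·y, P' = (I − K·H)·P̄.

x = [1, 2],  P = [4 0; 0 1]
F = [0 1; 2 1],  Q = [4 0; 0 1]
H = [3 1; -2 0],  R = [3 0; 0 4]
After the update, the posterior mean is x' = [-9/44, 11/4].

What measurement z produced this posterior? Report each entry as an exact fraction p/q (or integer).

x̄ = F·x = [2, 4]
P̄ = F·P·Fᵀ + Q = [5 1; 1 18]
S = H·P̄·Hᵀ + R = [72 -32; -32 24]
K = P̄·Hᵀ·S⁻¹ = [1/11 -13/44; 5/8 3/4]
x' − x̄ = [-97/44, -5/4] = K·y
y = (KᵀK)⁻¹·Kᵀ·(x' − x̄) = [-8, 5]
z = y + H·x̄ = [-8, 5] + [10, -4] = [2, 1]

z = [2, 1]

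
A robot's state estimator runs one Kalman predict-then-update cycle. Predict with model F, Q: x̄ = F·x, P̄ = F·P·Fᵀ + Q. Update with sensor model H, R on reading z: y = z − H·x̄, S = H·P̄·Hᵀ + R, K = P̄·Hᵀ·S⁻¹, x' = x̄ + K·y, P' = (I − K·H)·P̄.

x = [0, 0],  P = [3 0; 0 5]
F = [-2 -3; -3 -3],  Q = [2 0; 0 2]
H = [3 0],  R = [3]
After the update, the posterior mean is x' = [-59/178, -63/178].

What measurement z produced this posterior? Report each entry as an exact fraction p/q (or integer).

x̄ = F·x = [0, 0]
P̄ = F·P·Fᵀ + Q = [59 63; 63 74]
S = H·P̄·Hᵀ + R = [534]
K = P̄·Hᵀ·S⁻¹ = [59/178; 63/178]
x' − x̄ = [-59/178, -63/178] = K·y
y = (KᵀK)⁻¹·Kᵀ·(x' − x̄) = [-1]
z = y + H·x̄ = [-1] + [0] = [-1]

z = [-1]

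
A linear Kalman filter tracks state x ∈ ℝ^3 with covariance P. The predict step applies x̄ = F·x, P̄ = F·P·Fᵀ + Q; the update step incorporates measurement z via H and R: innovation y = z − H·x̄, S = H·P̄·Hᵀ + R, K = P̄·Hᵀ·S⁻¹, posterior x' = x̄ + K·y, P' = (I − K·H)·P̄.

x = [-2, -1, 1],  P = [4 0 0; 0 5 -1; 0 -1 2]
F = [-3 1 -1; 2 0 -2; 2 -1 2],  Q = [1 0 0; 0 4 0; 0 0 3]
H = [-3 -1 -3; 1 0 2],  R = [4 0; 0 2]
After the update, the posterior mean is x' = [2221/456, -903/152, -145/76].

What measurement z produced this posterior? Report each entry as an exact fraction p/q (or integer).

z = [-3, 1]

x̄ = F·x = [4, -6, -1]
P̄ = F·P·Fᵀ + Q = [46 -18 -36; -18 28 6; -36 6 36]
S = H·P̄·Hᵀ + R = [50 -24; -24 48]
K = P̄·Hᵀ·S⁻¹ = [-25/38 -397/456; 5/38 -9/152; 6/19 69/76]
x' − x̄ = [397/456, 9/152, -69/76] = K·y
y = (KᵀK)⁻¹·Kᵀ·(x' − x̄) = [0, -1]
z = y + H·x̄ = [0, -1] + [-3, 2] = [-3, 1]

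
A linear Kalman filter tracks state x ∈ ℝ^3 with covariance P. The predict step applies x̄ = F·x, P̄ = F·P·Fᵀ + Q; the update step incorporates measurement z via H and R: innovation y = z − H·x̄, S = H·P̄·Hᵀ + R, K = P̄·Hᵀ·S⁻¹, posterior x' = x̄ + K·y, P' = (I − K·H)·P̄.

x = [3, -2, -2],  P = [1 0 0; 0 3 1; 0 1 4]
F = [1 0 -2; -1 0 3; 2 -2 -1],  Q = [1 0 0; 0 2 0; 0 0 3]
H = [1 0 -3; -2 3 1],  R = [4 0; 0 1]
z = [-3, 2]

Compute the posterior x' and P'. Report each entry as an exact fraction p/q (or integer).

x' = [54562/96679, 55954/96679, 131245/96679]
P' = [106409/96679 51526/96679 42747/96679; 51526/96679 39817/96679 7198/96679; 42747/96679 7198/96679 58621/96679]

x̄ = F·x = [7, -9, 12]
P̄ = F·P·Fᵀ + Q = [18 -25 14; -25 39 -20; 14 -20 27]
y = z − H·x̄ = [26, 31]
S = H·P̄·Hᵀ + R = [181 86; 86 575]
K = P̄·Hᵀ·S⁻¹ = [-5458/96679 -15493/96679; 7483/96679 23597/96679; -33279/96679 -5279/96679]
x' = x̄ + K·y = [54562/96679, 55954/96679, 131245/96679]
P' = (I − K·H)·P̄ = [106409/96679 51526/96679 42747/96679; 51526/96679 39817/96679 7198/96679; 42747/96679 7198/96679 58621/96679]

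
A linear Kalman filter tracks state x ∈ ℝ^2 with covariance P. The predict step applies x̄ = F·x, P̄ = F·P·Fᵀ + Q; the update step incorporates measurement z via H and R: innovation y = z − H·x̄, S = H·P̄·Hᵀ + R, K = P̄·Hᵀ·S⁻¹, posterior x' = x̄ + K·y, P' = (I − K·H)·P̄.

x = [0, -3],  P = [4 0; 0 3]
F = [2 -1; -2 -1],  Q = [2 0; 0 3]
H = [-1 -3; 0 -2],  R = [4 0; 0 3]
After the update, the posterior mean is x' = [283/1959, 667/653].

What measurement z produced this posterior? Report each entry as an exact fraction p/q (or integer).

x̄ = F·x = [3, 3]
P̄ = F·P·Fᵀ + Q = [21 -13; -13 22]
S = H·P̄·Hᵀ + R = [145 106; 106 91]
K = P̄·Hᵀ·S⁻¹ = [-1118/1959 1862/1959; -53/653 -254/653]
x' − x̄ = [-5594/1959, -1292/653] = K·y
y = (KᵀK)⁻¹·Kᵀ·(x' − x̄) = [10, 3]
z = y + H·x̄ = [10, 3] + [-12, -6] = [-2, -3]

z = [-2, -3]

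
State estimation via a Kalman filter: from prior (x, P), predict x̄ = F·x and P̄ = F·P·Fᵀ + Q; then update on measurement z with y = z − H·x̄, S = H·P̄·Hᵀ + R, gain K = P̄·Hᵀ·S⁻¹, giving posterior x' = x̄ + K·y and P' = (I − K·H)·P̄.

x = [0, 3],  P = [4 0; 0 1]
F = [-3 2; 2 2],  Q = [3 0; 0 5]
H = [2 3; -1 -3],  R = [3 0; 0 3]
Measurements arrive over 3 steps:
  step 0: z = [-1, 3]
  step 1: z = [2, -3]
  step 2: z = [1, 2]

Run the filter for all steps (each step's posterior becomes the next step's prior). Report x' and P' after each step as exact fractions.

step 0: x̄ = F·x = [6, 6]
step 0: P̄ = F·P·Fᵀ + Q = [43 -20; -20 25]
step 0: y = z − H·x̄ = [-31, 27]
step 0: S = H·P̄·Hᵀ + R = [160 -131; -131 151]
step 0: K = P̄·Hᵀ·S⁻¹ = [2051/2333 2042/2333; -640/2333 -1405/2333]
step 0: x' = x̄ + K·y = [5551/2333, -4097/2333]
step 0: P' = (I − K·H)·P̄ = [12279/2333 -6135/2333; -6135/2333 3450/2333]
step 1: x̄ = F·x = [-24847/2333, 2908/2333]
step 1: P̄ = F·P·Fᵀ + Q = [204930/2333 -47604/2333; -47604/2333 25501/2333]
step 1: y = z − H·x̄ = [45636/2333, -23122/2333]
step 1: S = H·P̄·Hᵀ + R = [484980/2333 -210933/2333; -210933/2333 155814/2333]
step 1: K = P̄·Hᵀ·S⁻¹ = [1357674/1479923 1247952/1479923; -429121/1479923 -855405/1479923]
step 1: x' = x̄ + K·y = [-1572217/1479923, 1928386/1479923]
step 1: P' = (I − K·H)·P̄ = [7816878/1479923 -3853578/1479923; -3853578/1479923 2139931/1479923]
step 2: x̄ = F·x = [8573423/1479923, 712338/1479923]
step 2: P̄ = F·P·Fᵀ + Q = [129594331/1479923 -30634388/1479923; -30634388/1479923 16398227/1479923]
step 2: y = z − H·x̄ = [-17803937/1479923, 13670283/1479923]
step 2: S = H·P̄·Hᵀ + R = [302788480/1479923 -131063213/1479923; -131063213/1479923 97811815/1479923]
step 2: K = P̄·Hᵀ·S⁻¹ = [2572785371/2801660399 2367808706/2801660399; -813907386/2801660399 -1622226875/2801660399]
step 2: x' = x̄ + K·y = [166299132/65154893, -89410929/65154893]
step 2: P' = (I − K·H)·P̄ = [14821782231/2801660399 -7308402783/2801660399; -7308402783/2801660399 4058361136/2801660399]

step 0: x' = [5551/2333, -4097/2333], P' = [12279/2333 -6135/2333; -6135/2333 3450/2333]
step 1: x' = [-1572217/1479923, 1928386/1479923], P' = [7816878/1479923 -3853578/1479923; -3853578/1479923 2139931/1479923]
step 2: x' = [166299132/65154893, -89410929/65154893], P' = [14821782231/2801660399 -7308402783/2801660399; -7308402783/2801660399 4058361136/2801660399]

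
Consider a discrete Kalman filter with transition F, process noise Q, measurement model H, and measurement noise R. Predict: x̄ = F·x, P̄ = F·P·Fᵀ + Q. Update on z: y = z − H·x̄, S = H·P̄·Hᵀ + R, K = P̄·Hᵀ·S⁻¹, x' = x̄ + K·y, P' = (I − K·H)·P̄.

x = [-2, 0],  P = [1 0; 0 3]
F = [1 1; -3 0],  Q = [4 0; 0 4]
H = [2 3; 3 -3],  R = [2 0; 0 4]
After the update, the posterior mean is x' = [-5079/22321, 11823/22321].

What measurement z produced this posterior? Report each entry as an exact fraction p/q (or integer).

z = [1, -2]

x̄ = F·x = [-2, 6]
P̄ = F·P·Fᵀ + Q = [8 -3; -3 13]
S = H·P̄·Hᵀ + R = [115 -78; -78 247]
K = P̄·Hᵀ·S⁻¹ = [331/1717 4341/22321; 339/1717 -2946/22321]
x' − x̄ = [39563/22321, -122103/22321] = K·y
y = (KᵀK)⁻¹·Kᵀ·(x' − x̄) = [-13, 22]
z = y + H·x̄ = [-13, 22] + [14, -24] = [1, -2]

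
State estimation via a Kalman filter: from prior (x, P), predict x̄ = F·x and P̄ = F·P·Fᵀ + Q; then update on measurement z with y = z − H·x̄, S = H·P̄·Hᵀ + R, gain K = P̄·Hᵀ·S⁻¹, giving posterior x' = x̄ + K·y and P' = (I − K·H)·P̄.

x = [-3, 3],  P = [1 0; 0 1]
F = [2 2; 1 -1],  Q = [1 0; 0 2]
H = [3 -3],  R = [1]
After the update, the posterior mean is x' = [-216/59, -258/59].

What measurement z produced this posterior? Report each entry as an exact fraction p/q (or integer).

x̄ = F·x = [0, -6]
P̄ = F·P·Fᵀ + Q = [9 0; 0 4]
S = H·P̄·Hᵀ + R = [118]
K = P̄·Hᵀ·S⁻¹ = [27/118; -6/59]
x' − x̄ = [-216/59, 96/59] = K·y
y = (KᵀK)⁻¹·Kᵀ·(x' − x̄) = [-16]
z = y + H·x̄ = [-16] + [18] = [2]

z = [2]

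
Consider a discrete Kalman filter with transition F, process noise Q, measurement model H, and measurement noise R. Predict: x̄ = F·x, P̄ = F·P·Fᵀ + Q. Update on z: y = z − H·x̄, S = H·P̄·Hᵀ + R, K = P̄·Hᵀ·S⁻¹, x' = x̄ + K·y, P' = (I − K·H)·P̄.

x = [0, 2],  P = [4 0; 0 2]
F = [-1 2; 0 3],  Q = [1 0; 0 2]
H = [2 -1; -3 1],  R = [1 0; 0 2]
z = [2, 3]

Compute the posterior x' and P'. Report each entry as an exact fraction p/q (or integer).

x' = [-11/7, -282/77]
P' = [34/21 76/21; 76/21 2012/231]

x̄ = F·x = [4, 6]
P̄ = F·P·Fᵀ + Q = [13 12; 12 20]
y = z − H·x̄ = [0, 9]
S = H·P̄·Hᵀ + R = [25 -38; -38 67]
K = P̄·Hᵀ·S⁻¹ = [-8/21 -13/21; -340/231 -248/231]
x' = x̄ + K·y = [-11/7, -282/77]
P' = (I − K·H)·P̄ = [34/21 76/21; 76/21 2012/231]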